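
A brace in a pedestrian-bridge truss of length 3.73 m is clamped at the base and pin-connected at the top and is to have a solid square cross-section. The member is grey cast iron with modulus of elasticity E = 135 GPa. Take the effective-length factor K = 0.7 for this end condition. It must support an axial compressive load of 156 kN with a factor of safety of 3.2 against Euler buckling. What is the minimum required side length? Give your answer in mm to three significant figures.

Required P_cr = n·P = 3.2 × 156 = 499.2 kN
L_e = K·L = 0.7 × 3.73 = 2.611 m
Required I = P_cr·L_e²/(π²E) = 4.992×10^5 × 2.611² / (π² × 1.35×10^11) = 2.554×10^-6 m⁴
I_req = 2.554×10^6 mm⁴
Solid square: I = a⁴/12  ⇒  a = (12I)^(1/4) = (12×2.554×10^6)^(1/4) = 74.4 mm

a ≈ 74.4 mm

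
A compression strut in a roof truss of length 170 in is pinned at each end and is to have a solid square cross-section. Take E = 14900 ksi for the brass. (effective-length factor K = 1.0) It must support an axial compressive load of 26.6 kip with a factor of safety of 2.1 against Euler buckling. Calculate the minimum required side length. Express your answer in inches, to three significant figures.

Required P_cr = n·P = 2.1 × 26.6 = 55.86 kip
L_e = K·L = 1 × 170 = 170.0 in
Required I = P_cr·L_e²/(π²E) = 5.586×10^4 × 170.0² / (π² × 1.49×10^7) = 10.98 in⁴
Solid square: I = a⁴/12  ⇒  a = (12I)^(1/4) = (12×10.98)^(1/4) = 3.39 in

a ≈ 3.39 in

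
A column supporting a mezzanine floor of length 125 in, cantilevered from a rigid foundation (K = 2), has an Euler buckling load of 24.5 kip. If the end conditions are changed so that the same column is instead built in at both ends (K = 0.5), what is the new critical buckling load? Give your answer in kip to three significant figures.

P_cr ∝ 1/K², so P_cr,new = P_cr,old × (K_old/K_new)² = 24.5 × (2/0.5)²
= 24.5 × 16.00 = 392 kip

P_cr ≈ 392 kip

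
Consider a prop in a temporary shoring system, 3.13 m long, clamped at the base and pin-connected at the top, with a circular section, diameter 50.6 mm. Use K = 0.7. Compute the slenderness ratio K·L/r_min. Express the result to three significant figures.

λ ≈ 173

For a solid circle r = d/4 = 50.6/4 = 12.65 mm
L_e = K·L = 0.7 × 3.13 m = 2.191 m = 2191.0 mm
λ = L_e / r_min = 2191.0 / 12.65 = 173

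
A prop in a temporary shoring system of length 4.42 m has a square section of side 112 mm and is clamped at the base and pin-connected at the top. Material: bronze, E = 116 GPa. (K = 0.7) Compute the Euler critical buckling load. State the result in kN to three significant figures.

I = a⁴/12 = 112⁴/12 = 1.311×10^7 mm⁴
I = 1.311×10^7 mm⁴ = 1.311×10^-5 m⁴
Effective length L_e = K·L = 0.7 × 4.42 = 3.094 m
P_cr = π²EI / L_e² = π² × 116×10⁹ × 1.311×10^-5 / 3.094² = 1.568×10^6 N

P_cr ≈ 1570 kN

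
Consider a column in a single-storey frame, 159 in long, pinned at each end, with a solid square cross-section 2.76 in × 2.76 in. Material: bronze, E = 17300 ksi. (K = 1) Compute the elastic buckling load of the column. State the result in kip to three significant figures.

P_cr ≈ 32.7 kip

I = a⁴/12 = 2.76⁴/12 = 4.836 in⁴
Effective length L_e = K·L = 1 × 159 = 159.0 in
P_cr = π²EI / L_e² = π² × 17300×10³ × 4.836 / 159.0² = 3.266×10^4 lb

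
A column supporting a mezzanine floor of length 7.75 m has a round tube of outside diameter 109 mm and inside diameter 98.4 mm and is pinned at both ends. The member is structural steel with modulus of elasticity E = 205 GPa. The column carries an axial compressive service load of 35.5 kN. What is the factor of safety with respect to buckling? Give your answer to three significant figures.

n ≈ 2.21

d_o = 109 mm, d_i = 98.4 mm
I = π(d_o⁴ − d_i⁴)/64 = π(109⁴ − 98.40⁴)/64 = 2.327×10^6 mm⁴
I = 2.327×10^6 mm⁴ = 2.327×10^-6 m⁴
Effective length L_e = K·L = 1 × 7.75 = 7.750 m
P_cr = π²EI / L_e² = π² × 205×10⁹ × 2.327×10^-6 / 7.750² = 7.839×10^4 N
Factor of safety n = P_cr / P = 78.389 / 35.5 = 2.21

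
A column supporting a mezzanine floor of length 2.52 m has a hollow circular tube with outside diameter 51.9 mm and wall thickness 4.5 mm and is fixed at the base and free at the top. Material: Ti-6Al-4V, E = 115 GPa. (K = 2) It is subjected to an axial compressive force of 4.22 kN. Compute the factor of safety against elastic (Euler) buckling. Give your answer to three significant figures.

n ≈ 2.01

Inner diameter d_i = 51.9 − 2×4.5 = 42.90 mm
I = π(d_o⁴ − d_i⁴)/64 = π(51.9⁴ − 42.90⁴)/64 = 1.899×10^5 mm⁴
I = 1.899×10^5 mm⁴ = 1.899×10^-7 m⁴
Effective length L_e = K·L = 2 × 2.52 = 5.040 m
P_cr = π²EI / L_e² = π² × 115×10⁹ × 1.899×10^-7 / 5.040² = 8.485×10^3 N
Factor of safety n = P_cr / P = 8.4848 / 4.22 = 2.01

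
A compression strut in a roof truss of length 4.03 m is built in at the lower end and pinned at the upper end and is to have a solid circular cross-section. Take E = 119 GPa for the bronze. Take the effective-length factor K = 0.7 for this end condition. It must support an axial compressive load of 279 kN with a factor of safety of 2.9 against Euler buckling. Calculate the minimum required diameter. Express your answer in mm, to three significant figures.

d ≈ 103 mm

Required P_cr = n·P = 2.9 × 279 = 809.1 kN
L_e = K·L = 0.7 × 4.03 = 2.821 m
Required I = P_cr·L_e²/(π²E) = 8.091×10^5 × 2.821² / (π² × 1.19×10^11) = 5.482×10^-6 m⁴
I_req = 5.482×10^6 mm⁴
Solid circle: I = πd⁴/64  ⇒  d = (64I/π)^(1/4) = (64×5.482×10^6/π)^(1/4) = 103 mm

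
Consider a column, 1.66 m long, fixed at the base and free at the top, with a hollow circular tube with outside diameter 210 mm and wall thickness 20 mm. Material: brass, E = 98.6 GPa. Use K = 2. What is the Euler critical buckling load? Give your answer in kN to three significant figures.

P_cr ≈ 4810 kN

Inner diameter d_i = 210 − 2×20 = 170.0 mm
I = π(d_o⁴ − d_i⁴)/64 = π(210⁴ − 170.0⁴)/64 = 5.447×10^7 mm⁴
I = 5.447×10^7 mm⁴ = 5.447×10^-5 m⁴
Effective length L_e = K·L = 2 × 1.66 = 3.320 m
P_cr = π²EI / L_e² = π² × 98.6×10⁹ × 5.447×10^-5 / 3.320² = 4.809×10^6 N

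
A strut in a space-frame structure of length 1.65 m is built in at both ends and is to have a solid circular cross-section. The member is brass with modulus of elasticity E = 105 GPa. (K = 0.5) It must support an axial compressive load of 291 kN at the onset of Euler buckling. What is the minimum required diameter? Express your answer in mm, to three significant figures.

d ≈ 44.4 mm

L_e = K·L = 0.5 × 1.65 = 0.8250 m
Required I = P_cr·L_e²/(π²E) = 2.910×10^5 × 0.8250² / (π² × 1.05×10^11) = 1.911×10^-7 m⁴
I_req = 1.911×10^5 mm⁴
Solid circle: I = πd⁴/64  ⇒  d = (64I/π)^(1/4) = (64×1.911×10^5/π)^(1/4) = 44.4 mm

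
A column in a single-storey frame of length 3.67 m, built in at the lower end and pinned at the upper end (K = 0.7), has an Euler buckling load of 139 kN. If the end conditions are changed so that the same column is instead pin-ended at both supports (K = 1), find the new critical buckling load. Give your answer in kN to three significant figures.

P_cr ≈ 68.1 kN

P_cr ∝ 1/K², so P_cr,new = P_cr,old × (K_old/K_new)² = 139 × (0.7/1)²
= 139 × 0.4900 = 68.1 kN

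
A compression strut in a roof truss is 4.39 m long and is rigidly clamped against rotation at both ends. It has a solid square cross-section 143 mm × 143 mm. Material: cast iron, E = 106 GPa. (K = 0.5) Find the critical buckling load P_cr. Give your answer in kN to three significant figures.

P_cr ≈ 7570 kN

I = a⁴/12 = 143⁴/12 = 3.485×10^7 mm⁴
I = 3.485×10^7 mm⁴ = 3.485×10^-5 m⁴
Effective length L_e = K·L = 0.5 × 4.39 = 2.195 m
P_cr = π²EI / L_e² = π² × 106×10⁹ × 3.485×10^-5 / 2.195² = 7.567×10^6 N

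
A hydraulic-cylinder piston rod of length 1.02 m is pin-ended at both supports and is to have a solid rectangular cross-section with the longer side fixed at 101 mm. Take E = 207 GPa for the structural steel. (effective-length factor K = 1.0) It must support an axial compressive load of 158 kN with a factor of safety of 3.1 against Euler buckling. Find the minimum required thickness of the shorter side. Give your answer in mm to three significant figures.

Required P_cr = n·P = 3.1 × 158 = 489.8 kN
L_e = K·L = 1 × 1.02 = 1.020 m
Required I = P_cr·L_e²/(π²E) = 4.898×10^5 × 1.020² / (π² × 2.07×10^11) = 2.494×10^-7 m⁴
I_req = 2.494×10^5 mm⁴
Rectangle, weak axis: I_min = h·b³/12 with h = 101 mm fixed  ⇒  b = (12I/h)^(1/3) = 30.9 mm

b ≈ 30.9 mm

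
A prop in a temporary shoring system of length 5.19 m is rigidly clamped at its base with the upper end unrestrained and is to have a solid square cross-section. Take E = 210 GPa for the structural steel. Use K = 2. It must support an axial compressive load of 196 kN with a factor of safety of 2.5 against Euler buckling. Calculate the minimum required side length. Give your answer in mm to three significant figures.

Required P_cr = n·P = 2.5 × 196 = 490.0 kN
L_e = K·L = 2 × 5.19 = 10.38 m
Required I = P_cr·L_e²/(π²E) = 4.900×10^5 × 10.38² / (π² × 2.10×10^11) = 2.547×10^-5 m⁴
I_req = 2.547×10^7 mm⁴
Solid square: I = a⁴/12  ⇒  a = (12I)^(1/4) = (12×2.547×10^7)^(1/4) = 132 mm

a ≈ 132 mm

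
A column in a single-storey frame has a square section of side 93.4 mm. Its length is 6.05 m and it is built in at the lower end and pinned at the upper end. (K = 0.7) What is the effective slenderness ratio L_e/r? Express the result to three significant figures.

λ ≈ 157

I = a⁴/12 = 93.4⁴/12 = 6.342×10^6 mm⁴
A = 8.724×10^3 mm²;  r_min = √(I/A) = √(6.342×10^6/8.724×10^3) = 26.96 mm
L_e = K·L = 0.7 × 6.05 m = 4.235 m = 4235.0 mm
λ = L_e / r_min = 4235.0 / 26.96 = 157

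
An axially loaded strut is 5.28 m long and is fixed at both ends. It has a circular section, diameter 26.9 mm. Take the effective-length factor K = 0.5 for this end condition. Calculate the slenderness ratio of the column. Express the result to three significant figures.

λ ≈ 393

For a solid circle r = d/4 = 26.9/4 = 6.725 mm
L_e = K·L = 0.5 × 5.28 m = 2.640 m = 2640.0 mm
λ = L_e / r_min = 2640.0 / 6.725 = 393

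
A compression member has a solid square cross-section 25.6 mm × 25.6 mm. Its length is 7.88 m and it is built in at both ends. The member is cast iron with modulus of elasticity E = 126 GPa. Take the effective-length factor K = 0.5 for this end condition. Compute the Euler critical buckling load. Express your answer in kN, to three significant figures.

P_cr ≈ 2.87 kN

I = a⁴/12 = 25.6⁴/12 = 3.579×10^4 mm⁴
I = 3.579×10^4 mm⁴ = 3.579×10^-8 m⁴
Effective length L_e = K·L = 0.5 × 7.88 = 3.940 m
P_cr = π²EI / L_e² = π² × 126×10⁹ × 3.579×10^-8 / 3.940² = 2.867×10^3 N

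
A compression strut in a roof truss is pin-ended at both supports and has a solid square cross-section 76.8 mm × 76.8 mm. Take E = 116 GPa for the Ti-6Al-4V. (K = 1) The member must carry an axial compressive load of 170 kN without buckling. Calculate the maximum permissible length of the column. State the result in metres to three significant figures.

I = a⁴/12 = 76.8⁴/12 = 2.899×10^6 mm⁴
I = 2.899×10^-6 m⁴
At the buckling limit P_cr = P = 1.700×10^5 N
From P_cr = π²EI/(K·L)²:  L = (1/K)·√(π²EI/P_cr) = (1/1)·√(π²×1.16×10^11×2.899×10^-6/1.700×10^5)
L = 4.42 m

L_max ≈ 4.42 m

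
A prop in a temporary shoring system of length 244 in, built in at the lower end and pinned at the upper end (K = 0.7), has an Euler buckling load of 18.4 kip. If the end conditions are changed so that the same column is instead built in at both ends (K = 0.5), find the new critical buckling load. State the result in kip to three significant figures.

P_cr ≈ 36.1 kip

P_cr ∝ 1/K², so P_cr,new = P_cr,old × (K_old/K_new)² = 18.4 × (0.7/0.5)²
= 18.4 × 1.960 = 36.1 kip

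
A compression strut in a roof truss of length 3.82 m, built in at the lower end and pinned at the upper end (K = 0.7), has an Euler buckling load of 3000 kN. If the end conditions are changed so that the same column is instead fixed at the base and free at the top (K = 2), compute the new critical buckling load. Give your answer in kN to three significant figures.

P_cr ≈ 367 kN

P_cr ∝ 1/K², so P_cr,new = P_cr,old × (K_old/K_new)² = 3000 × (0.7/2)²
= 3000 × 0.1225 = 367 kN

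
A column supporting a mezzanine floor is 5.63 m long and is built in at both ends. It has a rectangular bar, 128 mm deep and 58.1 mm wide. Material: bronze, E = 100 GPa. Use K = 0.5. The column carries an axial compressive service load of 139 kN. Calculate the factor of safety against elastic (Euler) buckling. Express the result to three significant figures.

Buckling occurs about the weak axis: I_min = h·b³/12 with b = 58.1 mm (the shorter side).
I_min = 128×58.1³/12 = 2.092×10^6 mm⁴
I = 2.092×10^6 mm⁴ = 2.092×10^-6 m⁴
Effective length L_e = K·L = 0.5 × 5.63 = 2.815 m
P_cr = π²EI / L_e² = π² × 100×10⁹ × 2.092×10^-6 / 2.815² = 2.606×10^5 N
Factor of safety n = P_cr / P = 260.56 / 139 = 1.87

n ≈ 1.87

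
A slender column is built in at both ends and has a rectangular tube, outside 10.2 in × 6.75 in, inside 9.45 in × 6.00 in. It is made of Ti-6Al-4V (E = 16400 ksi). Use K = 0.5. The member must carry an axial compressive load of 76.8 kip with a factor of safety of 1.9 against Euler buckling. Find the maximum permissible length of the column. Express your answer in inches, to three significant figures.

L_max ≈ 637 in

Weak-axis I_min = (h_o·b_o³ − h_i·b_i³)/12 with b_o = 6.75, b_i = 6.000 in (shorter outer/inner sides).
I_min = (10.2×6.75³ − 9.450×6.000³)/12 = 91.31 in⁴
Required critical load P_cr = n·P = 1.9 × 76.8 = 145.9 kip = 1.459×10^5 lb
From P_cr = π²EI/(K·L)²:  L = (1/K)·√(π²EI/P_cr) = (1/0.5)·√(π²×1.64×10^7×91.31/1.459×10^5)
L = 637 in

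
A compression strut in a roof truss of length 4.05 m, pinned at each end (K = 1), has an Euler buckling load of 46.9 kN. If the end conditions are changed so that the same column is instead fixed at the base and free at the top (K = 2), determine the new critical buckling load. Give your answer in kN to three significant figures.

P_cr ≈ 11.7 kN

P_cr ∝ 1/K², so P_cr,new = P_cr,old × (K_old/K_new)² = 46.9 × (1/2)²
= 46.9 × 0.2500 = 11.7 kN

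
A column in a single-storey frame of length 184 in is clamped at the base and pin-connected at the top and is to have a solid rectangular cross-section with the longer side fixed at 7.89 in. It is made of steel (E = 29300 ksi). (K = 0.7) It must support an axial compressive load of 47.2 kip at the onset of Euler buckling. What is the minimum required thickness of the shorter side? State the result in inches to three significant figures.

b ≈ 1.60 in

L_e = K·L = 0.7 × 184 = 128.8 in
Required I = P_cr·L_e²/(π²E) = 4.720×10^4 × 128.8² / (π² × 2.93×10^7) = 2.708 in⁴
Rectangle, weak axis: I_min = h·b³/12 with h = 7.89 in fixed  ⇒  b = (12I/h)^(1/3) = 1.60 in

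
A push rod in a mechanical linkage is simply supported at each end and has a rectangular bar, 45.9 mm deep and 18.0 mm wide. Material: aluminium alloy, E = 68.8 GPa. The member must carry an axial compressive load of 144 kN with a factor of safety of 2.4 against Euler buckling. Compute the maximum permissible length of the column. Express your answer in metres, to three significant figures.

Buckling occurs about the weak axis: I_min = h·b³/12 with b = 18.0 mm (the shorter side).
I_min = 45.9×18.0³/12 = 2.231×10^4 mm⁴
I = 2.231×10^-8 m⁴
Required critical load P_cr = n·P = 2.4 × 144 = 345.6 kN = 3.456×10^5 N
From P_cr = π²EI/(K·L)²:  L = (1/K)·√(π²EI/P_cr) = (1/1)·√(π²×6.88×10^10×2.231×10^-8/3.456×10^5)
L = 0.209 m

L_max ≈ 0.209 m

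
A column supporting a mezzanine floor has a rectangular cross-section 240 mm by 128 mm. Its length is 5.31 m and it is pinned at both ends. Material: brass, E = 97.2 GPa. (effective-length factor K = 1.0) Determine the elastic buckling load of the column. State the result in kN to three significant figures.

Buckling occurs about the weak axis: I_min = h·b³/12 with b = 128 mm (the shorter side).
I_min = 240×128³/12 = 4.194×10^7 mm⁴
I = 4.194×10^7 mm⁴ = 4.194×10^-5 m⁴
Effective length L_e = K·L = 1 × 5.31 = 5.310 m
P_cr = π²EI / L_e² = π² × 97.2×10⁹ × 4.194×10^-5 / 5.310² = 1.427×10^6 N

P_cr ≈ 1430 kN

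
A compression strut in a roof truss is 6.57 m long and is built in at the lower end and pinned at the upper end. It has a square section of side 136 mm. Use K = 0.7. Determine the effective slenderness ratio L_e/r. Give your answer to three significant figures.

I = a⁴/12 = 136⁴/12 = 2.851×10^7 mm⁴
A = 1.850×10^4 mm²;  r_min = √(I/A) = √(2.851×10^7/1.850×10^4) = 39.26 mm
L_e = K·L = 0.7 × 6.57 m = 4.599 m = 4599.0 mm
λ = L_e / r_min = 4599.0 / 39.26 = 117

λ ≈ 117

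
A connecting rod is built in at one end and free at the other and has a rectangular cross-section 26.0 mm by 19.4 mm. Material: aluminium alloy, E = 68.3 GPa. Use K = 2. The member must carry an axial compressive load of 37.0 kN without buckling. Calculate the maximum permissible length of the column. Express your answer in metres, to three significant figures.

Buckling occurs about the weak axis: I_min = h·b³/12 with b = 19.4 mm (the shorter side).
I_min = 26.0×19.4³/12 = 1.582×10^4 mm⁴
I = 1.582×10^-8 m⁴
At the buckling limit P_cr = P = 3.700×10^4 N
From P_cr = π²EI/(K·L)²:  L = (1/K)·√(π²EI/P_cr) = (1/2)·√(π²×6.83×10^10×1.582×10^-8/3.700×10^4)
L = 0.268 m

L_max ≈ 0.268 m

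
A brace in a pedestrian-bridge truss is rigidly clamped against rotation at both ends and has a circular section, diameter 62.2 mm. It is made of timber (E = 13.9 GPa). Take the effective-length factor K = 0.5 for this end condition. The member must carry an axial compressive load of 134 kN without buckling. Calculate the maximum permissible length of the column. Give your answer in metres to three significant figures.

I = πd⁴/64 = π×62.2⁴/64 = 7.347×10^5 mm⁴
I = 7.347×10^-7 m⁴
At the buckling limit P_cr = P = 1.340×10^5 N
From P_cr = π²EI/(K·L)²:  L = (1/K)·√(π²EI/P_cr) = (1/0.5)·√(π²×1.39×10^10×7.347×10^-7/1.340×10^5)
L = 1.73 m

L_max ≈ 1.73 m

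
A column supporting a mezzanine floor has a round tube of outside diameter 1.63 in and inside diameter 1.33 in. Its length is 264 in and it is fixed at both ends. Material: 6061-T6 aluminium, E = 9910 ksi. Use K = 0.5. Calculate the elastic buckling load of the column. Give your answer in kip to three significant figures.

d_o = 1.63 in, d_i = 1.33 in
I = π(d_o⁴ − d_i⁴)/64 = π(1.63⁴ − 1.330⁴)/64 = 0.1929 in⁴
Effective length L_e = K·L = 0.5 × 264 = 132.0 in
P_cr = π²EI / L_e² = π² × 9910×10³ × 0.1929 / 132.0² = 1.083×10^3 lb

P_cr ≈ 1.08 kip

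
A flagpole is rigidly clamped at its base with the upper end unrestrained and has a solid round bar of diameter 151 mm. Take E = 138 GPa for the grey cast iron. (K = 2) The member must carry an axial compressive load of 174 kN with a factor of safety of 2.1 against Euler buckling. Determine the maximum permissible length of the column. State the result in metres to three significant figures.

L_max ≈ 4.88 m

I = πd⁴/64 = π×151⁴/64 = 2.552×10^7 mm⁴
I = 2.552×10^-5 m⁴
Required critical load P_cr = n·P = 2.1 × 174 = 365.4 kN = 3.654×10^5 N
From P_cr = π²EI/(K·L)²:  L = (1/K)·√(π²EI/P_cr) = (1/2)·√(π²×1.38×10^11×2.552×10^-5/3.654×10^5)
L = 4.88 m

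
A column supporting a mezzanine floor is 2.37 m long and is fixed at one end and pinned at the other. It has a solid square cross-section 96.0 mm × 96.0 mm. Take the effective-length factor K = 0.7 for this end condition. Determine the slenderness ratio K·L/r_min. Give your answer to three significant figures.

λ ≈ 59.9

For a square r = a/√12 = 96.0/√12 = 27.71 mm
L_e = K·L = 0.7 × 2.37 m = 1.659 m = 1659.0 mm
λ = L_e / r_min = 1659.0 / 27.71 = 59.9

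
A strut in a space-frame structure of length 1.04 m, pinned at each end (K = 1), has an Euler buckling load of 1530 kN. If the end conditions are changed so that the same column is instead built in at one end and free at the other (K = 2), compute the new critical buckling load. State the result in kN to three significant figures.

P_cr ∝ 1/K², so P_cr,new = P_cr,old × (K_old/K_new)² = 1530 × (1/2)²
= 1530 × 0.2500 = 382 kN

P_cr ≈ 382 kN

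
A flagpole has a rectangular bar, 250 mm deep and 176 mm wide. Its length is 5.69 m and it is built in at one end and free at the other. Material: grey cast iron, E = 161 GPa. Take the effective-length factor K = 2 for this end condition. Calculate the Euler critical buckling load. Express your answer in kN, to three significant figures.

Buckling occurs about the weak axis: I_min = h·b³/12 with b = 176 mm (the shorter side).
I_min = 250×176³/12 = 1.136×10^8 mm⁴
I = 1.136×10^8 mm⁴ = 1.136×10^-4 m⁴
Effective length L_e = K·L = 2 × 5.69 = 11.38 m
P_cr = π²EI / L_e² = π² × 161×10⁹ × 1.136×10^-4 / 11.38² = 1.394×10^6 N

P_cr ≈ 1390 kN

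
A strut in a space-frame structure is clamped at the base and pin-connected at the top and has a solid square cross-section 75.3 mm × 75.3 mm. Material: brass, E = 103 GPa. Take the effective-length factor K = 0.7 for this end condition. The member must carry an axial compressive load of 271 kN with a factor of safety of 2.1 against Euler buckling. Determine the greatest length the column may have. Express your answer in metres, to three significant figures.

I = a⁴/12 = 75.3⁴/12 = 2.679×10^6 mm⁴
I = 2.679×10^-6 m⁴
Required critical load P_cr = n·P = 2.1 × 271 = 569.1 kN = 5.691×10^5 N
From P_cr = π²EI/(K·L)²:  L = (1/K)·√(π²EI/P_cr) = (1/0.7)·√(π²×1.03×10^11×2.679×10^-6/5.691×10^5)
L = 3.13 m

L_max ≈ 3.13 m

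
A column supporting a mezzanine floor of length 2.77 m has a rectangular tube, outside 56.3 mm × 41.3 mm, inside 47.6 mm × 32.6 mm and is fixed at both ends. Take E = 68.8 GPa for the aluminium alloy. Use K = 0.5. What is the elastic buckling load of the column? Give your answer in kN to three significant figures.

P_cr ≈ 68.3 kN

Weak-axis I_min = (h_o·b_o³ − h_i·b_i³)/12 with b_o = 41.3, b_i = 32.60 mm (shorter outer/inner sides).
I_min = (56.3×41.3³ − 47.60×32.60³)/12 = 1.931×10^5 mm⁴
I = 1.931×10^5 mm⁴ = 1.931×10^-7 m⁴
Effective length L_e = K·L = 0.5 × 2.77 = 1.385 m
P_cr = π²EI / L_e² = π² × 68.8×10⁹ × 1.931×10^-7 / 1.385² = 6.835×10^4 N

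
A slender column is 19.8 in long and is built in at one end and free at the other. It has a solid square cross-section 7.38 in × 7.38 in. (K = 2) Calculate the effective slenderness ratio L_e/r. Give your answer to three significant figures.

For a square r = a/√12 = 7.38/√12 = 2.130 in
L_e = K·L = 2 × 19.8 = 39.60 in
λ = L_e / r_min = 39.600 / 2.130 = 18.6

λ ≈ 18.6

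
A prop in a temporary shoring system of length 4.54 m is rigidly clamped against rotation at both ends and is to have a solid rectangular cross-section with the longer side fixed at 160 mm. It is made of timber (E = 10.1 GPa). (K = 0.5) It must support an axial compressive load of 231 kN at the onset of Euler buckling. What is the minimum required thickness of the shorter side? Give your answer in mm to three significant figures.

b ≈ 96.4 mm

L_e = K·L = 0.5 × 4.54 = 2.270 m
Required I = P_cr·L_e²/(π²E) = 2.310×10^5 × 2.270² / (π² × 1.01×10^10) = 1.194×10^-5 m⁴
I_req = 1.194×10^7 mm⁴
Rectangle, weak axis: I_min = h·b³/12 with h = 160 mm fixed  ⇒  b = (12I/h)^(1/3) = 96.4 mm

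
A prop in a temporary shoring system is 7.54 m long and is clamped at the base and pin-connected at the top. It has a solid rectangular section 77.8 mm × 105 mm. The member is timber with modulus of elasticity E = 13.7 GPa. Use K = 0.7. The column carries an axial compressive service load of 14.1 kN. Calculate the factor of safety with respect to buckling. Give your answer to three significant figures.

Buckling occurs about the weak axis: I_min = h·b³/12 with b = 77.8 mm (the shorter side).
I_min = 105×77.8³/12 = 4.120×10^6 mm⁴
I = 4.120×10^6 mm⁴ = 4.120×10^-6 m⁴
Effective length L_e = K·L = 0.7 × 7.54 = 5.278 m
P_cr = π²EI / L_e² = π² × 13.7×10⁹ × 4.120×10^-6 / 5.278² = 2.000×10^4 N
Factor of safety n = P_cr / P = 20.000 / 14.1 = 1.42

n ≈ 1.42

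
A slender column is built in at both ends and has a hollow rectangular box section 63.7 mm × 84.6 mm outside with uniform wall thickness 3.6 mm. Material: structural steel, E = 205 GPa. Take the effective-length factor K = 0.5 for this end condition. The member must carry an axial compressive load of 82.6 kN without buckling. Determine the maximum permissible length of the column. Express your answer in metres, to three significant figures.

L_max ≈ 8.03 m

Inner dimensions: h_i = 84.6 − 2×3.6 = 77.40 mm, b_i = 63.7 − 2×3.6 = 56.50 mm
Weak-axis I_min = (h_o·b_o³ − h_i·b_i³)/12 with b_o = 63.7, b_i = 56.50 mm (shorter outer/inner sides).
I_min = (84.6×63.7³ − 77.40×56.50³)/12 = 6.589×10^5 mm⁴
I = 6.589×10^-7 m⁴
At the buckling limit P_cr = P = 8.260×10^4 N
From P_cr = π²EI/(K·L)²:  L = (1/K)·√(π²EI/P_cr) = (1/0.5)·√(π²×2.05×10^11×6.589×10^-7/8.260×10^4)
L = 8.03 m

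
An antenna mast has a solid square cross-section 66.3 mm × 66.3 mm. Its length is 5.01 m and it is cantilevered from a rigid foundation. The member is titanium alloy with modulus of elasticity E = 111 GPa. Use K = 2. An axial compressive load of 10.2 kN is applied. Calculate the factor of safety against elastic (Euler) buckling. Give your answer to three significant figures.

I = a⁴/12 = 66.3⁴/12 = 1.610×10^6 mm⁴
I = 1.610×10^6 mm⁴ = 1.610×10^-6 m⁴
Effective length L_e = K·L = 2 × 5.01 = 10.02 m
P_cr = π²EI / L_e² = π² × 111×10⁹ × 1.610×10^-6 / 10.02² = 1.757×10^4 N
Factor of safety n = P_cr / P = 17.570 / 10.2 = 1.72

n ≈ 1.72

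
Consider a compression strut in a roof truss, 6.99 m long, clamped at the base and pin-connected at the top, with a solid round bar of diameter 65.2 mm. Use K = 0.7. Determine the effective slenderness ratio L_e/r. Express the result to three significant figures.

λ ≈ 300

I = πd⁴/64 = π×65.2⁴/64 = 8.871×10^5 mm⁴
A = 3.339×10^3 mm²;  r_min = √(I/A) = √(8.871×10^5/3.339×10^3) = 16.30 mm
L_e = K·L = 0.7 × 6.99 m = 4.893 m = 4893.0 mm
λ = L_e / r_min = 4893.0 / 16.30 = 300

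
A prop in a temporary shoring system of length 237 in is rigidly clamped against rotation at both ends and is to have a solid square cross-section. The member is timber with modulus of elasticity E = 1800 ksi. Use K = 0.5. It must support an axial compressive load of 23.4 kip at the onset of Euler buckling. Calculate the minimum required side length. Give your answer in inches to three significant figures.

L_e = K·L = 0.5 × 237 = 118.5 in
Required I = P_cr·L_e²/(π²E) = 2.340×10^4 × 118.5² / (π² × 1.80×10^6) = 18.50 in⁴
Solid square: I = a⁴/12  ⇒  a = (12I)^(1/4) = (12×18.50)^(1/4) = 3.86 in

a ≈ 3.86 in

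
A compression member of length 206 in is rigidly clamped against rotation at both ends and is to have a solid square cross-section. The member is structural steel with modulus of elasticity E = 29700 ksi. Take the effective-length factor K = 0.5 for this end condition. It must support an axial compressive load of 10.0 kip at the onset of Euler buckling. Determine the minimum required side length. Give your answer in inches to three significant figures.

L_e = K·L = 0.5 × 206 = 103.0 in
Required I = P_cr·L_e²/(π²E) = 1.000×10^4 × 103.0² / (π² × 2.97×10^7) = 0.3619 in⁴
Solid square: I = a⁴/12  ⇒  a = (12I)^(1/4) = (12×0.3619)^(1/4) = 1.44 in

a ≈ 1.44 in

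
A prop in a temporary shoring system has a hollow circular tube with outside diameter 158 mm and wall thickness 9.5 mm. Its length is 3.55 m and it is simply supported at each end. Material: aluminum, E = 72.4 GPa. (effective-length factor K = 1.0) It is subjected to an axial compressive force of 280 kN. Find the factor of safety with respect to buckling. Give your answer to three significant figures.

Inner diameter d_i = 158 − 2×9.5 = 139.0 mm
I = π(d_o⁴ − d_i⁴)/64 = π(158⁴ − 139.0⁴)/64 = 1.227×10^7 mm⁴
I = 1.227×10^7 mm⁴ = 1.227×10^-5 m⁴
Effective length L_e = K·L = 1 × 3.55 = 3.550 m
P_cr = π²EI / L_e² = π² × 72.4×10⁹ × 1.227×10^-5 / 3.550² = 6.955×10^5 N
Factor of safety n = P_cr / P = 695.53 / 280 = 2.48

n ≈ 2.48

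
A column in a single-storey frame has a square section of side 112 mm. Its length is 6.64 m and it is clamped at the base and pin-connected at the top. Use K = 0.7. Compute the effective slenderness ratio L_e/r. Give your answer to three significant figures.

For a square r = a/√12 = 112/√12 = 32.33 mm
L_e = K·L = 0.7 × 6.64 m = 4.648 m = 4648.0 mm
λ = L_e / r_min = 4648.0 / 32.33 = 144

λ ≈ 144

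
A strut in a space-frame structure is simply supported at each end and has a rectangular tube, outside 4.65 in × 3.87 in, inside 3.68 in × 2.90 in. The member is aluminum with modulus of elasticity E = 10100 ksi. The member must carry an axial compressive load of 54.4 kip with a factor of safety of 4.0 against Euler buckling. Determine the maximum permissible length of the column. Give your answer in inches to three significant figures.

Weak-axis I_min = (h_o·b_o³ − h_i·b_i³)/12 with b_o = 3.87, b_i = 2.900 in (shorter outer/inner sides).
I_min = (4.65×3.87³ − 3.680×2.900³)/12 = 14.98 in⁴
Required critical load P_cr = n·P = 4.0 × 54.4 = 217.6 kip = 2.176×10^5 lb
From P_cr = π²EI/(K·L)²:  L = (1/K)·√(π²EI/P_cr) = (1/1)·√(π²×1.01×10^7×14.98/2.176×10^5)
L = 82.8 in

L_max ≈ 82.8 in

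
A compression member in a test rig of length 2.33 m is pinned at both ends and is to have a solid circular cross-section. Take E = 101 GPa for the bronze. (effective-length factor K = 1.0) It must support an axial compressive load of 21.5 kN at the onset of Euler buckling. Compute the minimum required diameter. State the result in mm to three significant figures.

L_e = K·L = 1 × 2.33 = 2.330 m
Required I = P_cr·L_e²/(π²E) = 2.150×10^4 × 2.330² / (π² × 1.01×10^11) = 1.171×10^-7 m⁴
I_req = 1.171×10^5 mm⁴
Solid circle: I = πd⁴/64  ⇒  d = (64I/π)^(1/4) = (64×1.171×10^5/π)^(1/4) = 39.3 mm

d ≈ 39.3 mm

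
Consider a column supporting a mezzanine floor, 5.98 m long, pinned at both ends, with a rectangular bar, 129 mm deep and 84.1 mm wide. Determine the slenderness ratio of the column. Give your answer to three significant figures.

λ ≈ 246

For a rectangle r_min = b/√12 = 84.1/√12 = 24.28 mm
L_e = K·L = 1 × 5.98 m = 5.980 m = 5980.0 mm
λ = L_e / r_min = 5980.0 / 24.28 = 246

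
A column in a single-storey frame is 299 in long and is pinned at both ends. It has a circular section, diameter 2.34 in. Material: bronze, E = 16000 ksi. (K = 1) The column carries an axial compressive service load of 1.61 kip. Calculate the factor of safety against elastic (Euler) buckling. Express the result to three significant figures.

I = πd⁴/64 = π×2.34⁴/64 = 1.472 in⁴
Effective length L_e = K·L = 1 × 299 = 299.0 in
P_cr = π²EI / L_e² = π² × 16000×10³ × 1.472 / 299.0² = 2.600×10^3 lb
Factor of safety n = P_cr / P = 2.5996 / 1.61 = 1.61

n ≈ 1.61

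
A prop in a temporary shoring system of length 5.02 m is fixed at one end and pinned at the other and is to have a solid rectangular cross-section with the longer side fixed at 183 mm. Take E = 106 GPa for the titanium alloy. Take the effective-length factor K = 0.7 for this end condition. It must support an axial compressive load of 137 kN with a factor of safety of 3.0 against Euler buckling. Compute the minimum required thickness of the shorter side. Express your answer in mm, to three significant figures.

b ≈ 68.3 mm

Required P_cr = n·P = 3.0 × 137 = 411.0 kN
L_e = K·L = 0.7 × 5.02 = 3.514 m
Required I = P_cr·L_e²/(π²E) = 4.110×10^5 × 3.514² / (π² × 1.06×10^11) = 4.851×10^-6 m⁴
I_req = 4.851×10^6 mm⁴
Rectangle, weak axis: I_min = h·b³/12 with h = 183 mm fixed  ⇒  b = (12I/h)^(1/3) = 68.3 mm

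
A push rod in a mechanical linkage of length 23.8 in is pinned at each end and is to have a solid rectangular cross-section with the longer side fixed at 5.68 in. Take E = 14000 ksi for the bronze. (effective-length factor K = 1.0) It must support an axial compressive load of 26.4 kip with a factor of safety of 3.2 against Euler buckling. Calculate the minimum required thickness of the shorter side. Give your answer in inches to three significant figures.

Required P_cr = n·P = 3.2 × 26.4 = 84.48 kip
L_e = K·L = 1 × 23.8 = 23.80 in
Required I = P_cr·L_e²/(π²E) = 8.448×10^4 × 23.80² / (π² × 1.40×10^7) = 0.3463 in⁴
Rectangle, weak axis: I_min = h·b³/12 with h = 5.68 in fixed  ⇒  b = (12I/h)^(1/3) = 0.901 in

b ≈ 0.901 in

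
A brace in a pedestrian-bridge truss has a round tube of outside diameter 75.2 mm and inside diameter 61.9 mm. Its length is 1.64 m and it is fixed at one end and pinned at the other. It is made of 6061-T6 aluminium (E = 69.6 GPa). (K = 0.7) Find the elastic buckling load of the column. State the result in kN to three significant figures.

P_cr ≈ 443 kN

d_o = 75.2 mm, d_i = 61.9 mm
I = π(d_o⁴ − d_i⁴)/64 = π(75.2⁴ − 61.90⁴)/64 = 8.491×10^5 mm⁴
I = 8.491×10^5 mm⁴ = 8.491×10^-7 m⁴
Effective length L_e = K·L = 0.7 × 1.64 = 1.148 m
P_cr = π²EI / L_e² = π² × 69.6×10⁹ × 8.491×10^-7 / 1.148² = 4.426×10^5 N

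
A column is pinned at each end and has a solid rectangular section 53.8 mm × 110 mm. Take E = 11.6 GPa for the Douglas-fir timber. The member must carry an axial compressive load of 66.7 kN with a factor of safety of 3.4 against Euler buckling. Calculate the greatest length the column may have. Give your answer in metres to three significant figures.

L_max ≈ 0.849 m

Buckling occurs about the weak axis: I_min = h·b³/12 with b = 53.8 mm (the shorter side).
I_min = 110×53.8³/12 = 1.427×10^6 mm⁴
I = 1.427×10^-6 m⁴
Required critical load P_cr = n·P = 3.4 × 66.7 = 226.8 kN = 2.268×10^5 N
From P_cr = π²EI/(K·L)²:  L = (1/K)·√(π²EI/P_cr) = (1/1)·√(π²×1.16×10^10×1.427×10^-6/2.268×10^5)
L = 0.849 m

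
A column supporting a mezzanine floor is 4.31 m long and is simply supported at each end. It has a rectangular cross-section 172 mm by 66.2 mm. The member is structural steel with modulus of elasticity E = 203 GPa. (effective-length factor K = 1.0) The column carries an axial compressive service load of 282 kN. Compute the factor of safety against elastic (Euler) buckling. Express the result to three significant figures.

Buckling occurs about the weak axis: I_min = h·b³/12 with b = 66.2 mm (the shorter side).
I_min = 172×66.2³/12 = 4.158×10^6 mm⁴
I = 4.158×10^6 mm⁴ = 4.158×10^-6 m⁴
Effective length L_e = K·L = 1 × 4.31 = 4.310 m
P_cr = π²EI / L_e² = π² × 203×10⁹ × 4.158×10^-6 / 4.310² = 4.485×10^5 N
Factor of safety n = P_cr / P = 448.50 / 282 = 1.59

n ≈ 1.59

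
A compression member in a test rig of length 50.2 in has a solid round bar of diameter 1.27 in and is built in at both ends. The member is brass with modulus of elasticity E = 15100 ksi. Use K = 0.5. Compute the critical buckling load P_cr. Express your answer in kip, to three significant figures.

P_cr ≈ 30.2 kip

I = πd⁴/64 = π×1.27⁴/64 = 0.1277 in⁴
Effective length L_e = K·L = 0.5 × 50.2 = 25.10 in
P_cr = π²EI / L_e² = π² × 15100×10³ × 0.1277 / 25.10² = 3.021×10^4 lb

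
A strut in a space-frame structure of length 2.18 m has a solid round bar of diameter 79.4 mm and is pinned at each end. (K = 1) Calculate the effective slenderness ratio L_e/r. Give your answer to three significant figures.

λ ≈ 110

For a solid circle r = d/4 = 79.4/4 = 19.85 mm
L_e = K·L = 1 × 2.18 m = 2.180 m = 2180.0 mm
λ = L_e / r_min = 2180.0 / 19.85 = 110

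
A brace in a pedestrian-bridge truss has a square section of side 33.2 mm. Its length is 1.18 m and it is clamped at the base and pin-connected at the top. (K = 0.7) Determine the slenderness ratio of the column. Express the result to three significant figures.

I = a⁴/12 = 33.2⁴/12 = 1.012×10^5 mm⁴
A = 1.102×10^3 mm²;  r_min = √(I/A) = √(1.012×10^5/1.102×10^3) = 9.584 mm
L_e = K·L = 0.7 × 1.18 m = 0.8260 m = 826.00 mm
λ = L_e / r_min = 826.00 / 9.584 = 86.2

λ ≈ 86.2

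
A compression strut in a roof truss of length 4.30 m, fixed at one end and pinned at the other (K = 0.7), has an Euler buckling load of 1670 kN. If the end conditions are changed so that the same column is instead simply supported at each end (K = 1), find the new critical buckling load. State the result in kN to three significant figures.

P_cr ∝ 1/K², so P_cr,new = P_cr,old × (K_old/K_new)² = 1670 × (0.7/1)²
= 1670 × 0.4900 = 818 kN

P_cr ≈ 818 kN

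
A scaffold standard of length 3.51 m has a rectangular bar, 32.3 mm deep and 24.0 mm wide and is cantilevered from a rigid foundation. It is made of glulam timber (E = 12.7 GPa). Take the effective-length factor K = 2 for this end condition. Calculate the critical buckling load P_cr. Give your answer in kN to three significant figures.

P_cr ≈ 0.0946 kN

Buckling occurs about the weak axis: I_min = h·b³/12 with b = 24.0 mm (the shorter side).
I_min = 32.3×24.0³/12 = 3.721×10^4 mm⁴
I = 3.721×10^4 mm⁴ = 3.721×10^-8 m⁴
Effective length L_e = K·L = 2 × 3.51 = 7.020 m
P_cr = π²EI / L_e² = π² × 12.7×10⁹ × 3.721×10^-8 / 7.020² = 94.64 N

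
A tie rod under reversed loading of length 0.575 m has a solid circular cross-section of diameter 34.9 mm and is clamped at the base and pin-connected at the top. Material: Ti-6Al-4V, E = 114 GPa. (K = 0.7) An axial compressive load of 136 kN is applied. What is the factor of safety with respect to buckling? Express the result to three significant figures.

I = πd⁴/64 = π×34.9⁴/64 = 7.282×10^4 mm⁴
I = 7.282×10^4 mm⁴ = 7.282×10^-8 m⁴
Effective length L_e = K·L = 0.7 × 0.575 = 0.4025 m
P_cr = π²EI / L_e² = π² × 114×10⁹ × 7.282×10^-8 / 0.4025² = 5.058×10^5 N
Factor of safety n = P_cr / P = 505.76 / 136 = 3.72

n ≈ 3.72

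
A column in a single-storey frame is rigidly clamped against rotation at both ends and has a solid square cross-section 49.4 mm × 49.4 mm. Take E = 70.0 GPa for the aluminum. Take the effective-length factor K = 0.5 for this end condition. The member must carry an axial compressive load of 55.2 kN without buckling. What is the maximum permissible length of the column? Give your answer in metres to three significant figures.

I = a⁴/12 = 49.4⁴/12 = 4.963×10^5 mm⁴
I = 4.963×10^-7 m⁴
At the buckling limit P_cr = P = 5.520×10^4 N
From P_cr = π²EI/(K·L)²:  L = (1/K)·√(π²EI/P_cr) = (1/0.5)·√(π²×7.00×10^10×4.963×10^-7/5.520×10^4)
L = 4.98 m

L_max ≈ 4.98 m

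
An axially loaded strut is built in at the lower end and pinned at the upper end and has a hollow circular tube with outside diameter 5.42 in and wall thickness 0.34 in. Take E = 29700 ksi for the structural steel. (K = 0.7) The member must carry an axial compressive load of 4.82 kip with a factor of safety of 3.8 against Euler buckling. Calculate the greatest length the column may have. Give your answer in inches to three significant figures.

L_max ≈ 758 in

Inner diameter d_i = 5.42 − 2×0.34 = 4.740 in
I = π(d_o⁴ − d_i⁴)/64 = π(5.42⁴ − 4.740⁴)/64 = 17.58 in⁴
Required critical load P_cr = n·P = 3.8 × 4.82 = 18.32 kip = 1.832×10^4 lb
From P_cr = π²EI/(K·L)²:  L = (1/K)·√(π²EI/P_cr) = (1/0.7)·√(π²×2.97×10^7×17.58/1.832×10^4)
L = 758 in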